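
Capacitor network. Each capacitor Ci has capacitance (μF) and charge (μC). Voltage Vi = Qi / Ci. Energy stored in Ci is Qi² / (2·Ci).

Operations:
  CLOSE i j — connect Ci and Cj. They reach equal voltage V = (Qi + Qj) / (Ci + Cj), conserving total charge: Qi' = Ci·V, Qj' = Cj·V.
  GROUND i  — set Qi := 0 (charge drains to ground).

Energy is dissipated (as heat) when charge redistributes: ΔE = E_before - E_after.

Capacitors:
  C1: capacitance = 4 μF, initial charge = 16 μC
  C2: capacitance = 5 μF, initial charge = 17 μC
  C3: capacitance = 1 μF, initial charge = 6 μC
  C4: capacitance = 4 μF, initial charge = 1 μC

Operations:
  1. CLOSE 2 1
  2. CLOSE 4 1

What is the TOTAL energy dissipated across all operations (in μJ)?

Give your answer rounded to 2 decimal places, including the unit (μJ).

Initial: C1(4μF, Q=16μC, V=4.00V), C2(5μF, Q=17μC, V=3.40V), C3(1μF, Q=6μC, V=6.00V), C4(4μF, Q=1μC, V=0.25V)
Op 1: CLOSE 2-1: Q_total=33.00, C_total=9.00, V=3.67; Q2=18.33, Q1=14.67; dissipated=0.400
Op 2: CLOSE 4-1: Q_total=15.67, C_total=8.00, V=1.96; Q4=7.83, Q1=7.83; dissipated=11.674
Total dissipated: 12.074 μJ

Answer: 12.07 μJ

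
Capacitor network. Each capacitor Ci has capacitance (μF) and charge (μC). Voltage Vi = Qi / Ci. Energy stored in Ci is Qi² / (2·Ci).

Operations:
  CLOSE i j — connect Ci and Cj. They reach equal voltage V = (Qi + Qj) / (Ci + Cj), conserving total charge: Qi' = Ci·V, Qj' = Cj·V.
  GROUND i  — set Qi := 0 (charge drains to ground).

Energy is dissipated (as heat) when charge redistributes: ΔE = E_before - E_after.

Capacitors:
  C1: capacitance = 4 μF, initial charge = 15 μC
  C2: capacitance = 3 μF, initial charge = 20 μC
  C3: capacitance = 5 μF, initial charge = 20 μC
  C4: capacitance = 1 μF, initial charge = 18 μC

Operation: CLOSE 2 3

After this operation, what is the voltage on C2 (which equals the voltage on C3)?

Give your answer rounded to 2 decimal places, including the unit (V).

Initial: C1(4μF, Q=15μC, V=3.75V), C2(3μF, Q=20μC, V=6.67V), C3(5μF, Q=20μC, V=4.00V), C4(1μF, Q=18μC, V=18.00V)
Op 1: CLOSE 2-3: Q_total=40.00, C_total=8.00, V=5.00; Q2=15.00, Q3=25.00; dissipated=6.667

Answer: 5.00 V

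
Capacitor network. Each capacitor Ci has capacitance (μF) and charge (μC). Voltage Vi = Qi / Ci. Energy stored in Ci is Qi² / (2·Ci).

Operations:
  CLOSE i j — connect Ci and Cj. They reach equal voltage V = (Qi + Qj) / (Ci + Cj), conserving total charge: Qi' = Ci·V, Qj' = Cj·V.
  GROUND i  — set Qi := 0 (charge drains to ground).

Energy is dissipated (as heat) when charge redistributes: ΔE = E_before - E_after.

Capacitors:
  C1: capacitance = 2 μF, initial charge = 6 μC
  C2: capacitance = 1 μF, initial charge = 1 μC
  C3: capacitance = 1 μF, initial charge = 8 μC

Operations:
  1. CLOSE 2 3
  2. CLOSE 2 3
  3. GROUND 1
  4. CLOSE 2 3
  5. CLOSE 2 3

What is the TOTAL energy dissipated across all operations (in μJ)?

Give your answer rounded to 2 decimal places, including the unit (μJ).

Answer: 21.25 μJ

Derivation:
Initial: C1(2μF, Q=6μC, V=3.00V), C2(1μF, Q=1μC, V=1.00V), C3(1μF, Q=8μC, V=8.00V)
Op 1: CLOSE 2-3: Q_total=9.00, C_total=2.00, V=4.50; Q2=4.50, Q3=4.50; dissipated=12.250
Op 2: CLOSE 2-3: Q_total=9.00, C_total=2.00, V=4.50; Q2=4.50, Q3=4.50; dissipated=0.000
Op 3: GROUND 1: Q1=0; energy lost=9.000
Op 4: CLOSE 2-3: Q_total=9.00, C_total=2.00, V=4.50; Q2=4.50, Q3=4.50; dissipated=0.000
Op 5: CLOSE 2-3: Q_total=9.00, C_total=2.00, V=4.50; Q2=4.50, Q3=4.50; dissipated=0.000
Total dissipated: 21.250 μJ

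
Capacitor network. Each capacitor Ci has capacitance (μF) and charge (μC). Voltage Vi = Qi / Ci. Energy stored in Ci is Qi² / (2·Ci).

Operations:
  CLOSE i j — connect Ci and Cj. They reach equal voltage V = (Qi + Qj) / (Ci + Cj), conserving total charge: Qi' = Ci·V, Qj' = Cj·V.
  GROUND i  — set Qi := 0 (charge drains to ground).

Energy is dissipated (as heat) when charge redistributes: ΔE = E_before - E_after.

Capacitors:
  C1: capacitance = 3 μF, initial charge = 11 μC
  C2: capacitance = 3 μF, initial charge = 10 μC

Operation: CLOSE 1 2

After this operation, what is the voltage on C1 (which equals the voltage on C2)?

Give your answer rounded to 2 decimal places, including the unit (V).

Initial: C1(3μF, Q=11μC, V=3.67V), C2(3μF, Q=10μC, V=3.33V)
Op 1: CLOSE 1-2: Q_total=21.00, C_total=6.00, V=3.50; Q1=10.50, Q2=10.50; dissipated=0.083

Answer: 3.50 V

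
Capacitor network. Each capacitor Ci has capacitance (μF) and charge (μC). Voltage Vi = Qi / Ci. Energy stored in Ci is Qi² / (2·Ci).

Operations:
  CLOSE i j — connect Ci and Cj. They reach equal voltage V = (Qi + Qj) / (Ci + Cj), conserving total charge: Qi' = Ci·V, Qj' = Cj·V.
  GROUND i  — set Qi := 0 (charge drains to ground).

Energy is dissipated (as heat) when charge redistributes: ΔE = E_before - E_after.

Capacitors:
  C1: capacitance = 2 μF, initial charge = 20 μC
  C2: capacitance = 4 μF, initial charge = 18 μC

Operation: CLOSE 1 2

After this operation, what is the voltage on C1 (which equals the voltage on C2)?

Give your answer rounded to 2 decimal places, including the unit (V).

Answer: 6.33 V

Derivation:
Initial: C1(2μF, Q=20μC, V=10.00V), C2(4μF, Q=18μC, V=4.50V)
Op 1: CLOSE 1-2: Q_total=38.00, C_total=6.00, V=6.33; Q1=12.67, Q2=25.33; dissipated=20.167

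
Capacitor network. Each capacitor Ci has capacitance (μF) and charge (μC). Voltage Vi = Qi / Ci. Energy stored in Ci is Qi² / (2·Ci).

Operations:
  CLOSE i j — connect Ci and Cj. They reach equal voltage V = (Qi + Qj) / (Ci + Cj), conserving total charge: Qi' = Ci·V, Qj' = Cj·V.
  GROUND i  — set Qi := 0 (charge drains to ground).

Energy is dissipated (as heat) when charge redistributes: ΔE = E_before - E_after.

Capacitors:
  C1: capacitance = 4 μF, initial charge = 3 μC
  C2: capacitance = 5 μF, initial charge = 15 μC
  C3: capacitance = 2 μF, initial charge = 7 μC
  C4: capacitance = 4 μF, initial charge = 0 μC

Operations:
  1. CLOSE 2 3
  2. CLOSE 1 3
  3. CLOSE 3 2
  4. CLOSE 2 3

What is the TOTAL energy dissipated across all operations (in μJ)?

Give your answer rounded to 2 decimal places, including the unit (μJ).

Answer: 5.81 μJ

Derivation:
Initial: C1(4μF, Q=3μC, V=0.75V), C2(5μF, Q=15μC, V=3.00V), C3(2μF, Q=7μC, V=3.50V), C4(4μF, Q=0μC, V=0.00V)
Op 1: CLOSE 2-3: Q_total=22.00, C_total=7.00, V=3.14; Q2=15.71, Q3=6.29; dissipated=0.179
Op 2: CLOSE 1-3: Q_total=9.29, C_total=6.00, V=1.55; Q1=6.19, Q3=3.10; dissipated=3.817
Op 3: CLOSE 3-2: Q_total=18.81, C_total=7.00, V=2.69; Q3=5.37, Q2=13.44; dissipated=1.818
Op 4: CLOSE 2-3: Q_total=18.81, C_total=7.00, V=2.69; Q2=13.44, Q3=5.37; dissipated=0.000
Total dissipated: 5.813 μJ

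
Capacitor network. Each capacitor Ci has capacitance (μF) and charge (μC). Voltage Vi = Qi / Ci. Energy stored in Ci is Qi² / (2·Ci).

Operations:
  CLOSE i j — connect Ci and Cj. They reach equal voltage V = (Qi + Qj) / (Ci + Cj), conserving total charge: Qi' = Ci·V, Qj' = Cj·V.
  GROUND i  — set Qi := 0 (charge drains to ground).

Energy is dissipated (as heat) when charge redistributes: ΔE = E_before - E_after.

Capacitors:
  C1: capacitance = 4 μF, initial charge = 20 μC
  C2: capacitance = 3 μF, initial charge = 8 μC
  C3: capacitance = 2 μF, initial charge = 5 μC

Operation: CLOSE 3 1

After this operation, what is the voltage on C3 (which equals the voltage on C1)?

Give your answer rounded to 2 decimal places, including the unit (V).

Initial: C1(4μF, Q=20μC, V=5.00V), C2(3μF, Q=8μC, V=2.67V), C3(2μF, Q=5μC, V=2.50V)
Op 1: CLOSE 3-1: Q_total=25.00, C_total=6.00, V=4.17; Q3=8.33, Q1=16.67; dissipated=4.167

Answer: 4.17 V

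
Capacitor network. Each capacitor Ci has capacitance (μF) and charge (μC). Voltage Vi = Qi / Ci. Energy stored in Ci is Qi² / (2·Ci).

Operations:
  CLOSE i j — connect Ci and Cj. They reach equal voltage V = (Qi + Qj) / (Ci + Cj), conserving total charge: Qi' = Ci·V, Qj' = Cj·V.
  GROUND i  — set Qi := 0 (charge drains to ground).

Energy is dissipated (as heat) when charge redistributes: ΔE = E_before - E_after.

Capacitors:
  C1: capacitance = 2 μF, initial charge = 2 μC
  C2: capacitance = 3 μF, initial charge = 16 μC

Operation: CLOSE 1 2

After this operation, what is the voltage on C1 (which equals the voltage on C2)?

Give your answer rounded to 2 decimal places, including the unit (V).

Answer: 3.60 V

Derivation:
Initial: C1(2μF, Q=2μC, V=1.00V), C2(3μF, Q=16μC, V=5.33V)
Op 1: CLOSE 1-2: Q_total=18.00, C_total=5.00, V=3.60; Q1=7.20, Q2=10.80; dissipated=11.267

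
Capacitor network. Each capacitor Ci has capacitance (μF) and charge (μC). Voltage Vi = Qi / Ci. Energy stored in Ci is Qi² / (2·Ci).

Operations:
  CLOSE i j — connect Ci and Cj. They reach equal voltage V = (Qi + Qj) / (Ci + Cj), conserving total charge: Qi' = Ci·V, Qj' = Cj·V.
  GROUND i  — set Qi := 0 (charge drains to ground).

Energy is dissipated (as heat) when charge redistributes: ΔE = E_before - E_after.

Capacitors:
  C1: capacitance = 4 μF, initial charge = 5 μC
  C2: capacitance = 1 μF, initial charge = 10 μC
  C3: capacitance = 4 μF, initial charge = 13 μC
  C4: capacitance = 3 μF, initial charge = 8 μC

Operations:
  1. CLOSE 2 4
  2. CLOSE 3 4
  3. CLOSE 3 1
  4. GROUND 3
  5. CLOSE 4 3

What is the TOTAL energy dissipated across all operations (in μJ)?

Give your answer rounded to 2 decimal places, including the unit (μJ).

Answer: 52.90 μJ

Derivation:
Initial: C1(4μF, Q=5μC, V=1.25V), C2(1μF, Q=10μC, V=10.00V), C3(4μF, Q=13μC, V=3.25V), C4(3μF, Q=8μC, V=2.67V)
Op 1: CLOSE 2-4: Q_total=18.00, C_total=4.00, V=4.50; Q2=4.50, Q4=13.50; dissipated=20.167
Op 2: CLOSE 3-4: Q_total=26.50, C_total=7.00, V=3.79; Q3=15.14, Q4=11.36; dissipated=1.339
Op 3: CLOSE 3-1: Q_total=20.14, C_total=8.00, V=2.52; Q3=10.07, Q1=10.07; dissipated=6.430
Op 4: GROUND 3: Q3=0; energy lost=12.679
Op 5: CLOSE 4-3: Q_total=11.36, C_total=7.00, V=1.62; Q4=4.87, Q3=6.49; dissipated=12.284
Total dissipated: 52.899 μJ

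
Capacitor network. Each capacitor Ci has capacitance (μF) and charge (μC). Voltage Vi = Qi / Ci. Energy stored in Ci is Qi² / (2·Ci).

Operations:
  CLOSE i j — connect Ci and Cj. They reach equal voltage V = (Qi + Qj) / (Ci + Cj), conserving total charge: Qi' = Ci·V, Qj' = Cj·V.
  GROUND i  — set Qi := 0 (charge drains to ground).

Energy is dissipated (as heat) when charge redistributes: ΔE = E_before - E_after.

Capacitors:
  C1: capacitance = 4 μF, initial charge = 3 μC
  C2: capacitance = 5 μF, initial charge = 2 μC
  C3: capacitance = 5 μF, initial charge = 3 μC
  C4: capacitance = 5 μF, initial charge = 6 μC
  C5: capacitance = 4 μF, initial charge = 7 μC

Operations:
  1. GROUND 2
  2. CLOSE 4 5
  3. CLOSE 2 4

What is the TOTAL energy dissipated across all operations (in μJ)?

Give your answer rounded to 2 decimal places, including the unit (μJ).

Answer: 3.34 μJ

Derivation:
Initial: C1(4μF, Q=3μC, V=0.75V), C2(5μF, Q=2μC, V=0.40V), C3(5μF, Q=3μC, V=0.60V), C4(5μF, Q=6μC, V=1.20V), C5(4μF, Q=7μC, V=1.75V)
Op 1: GROUND 2: Q2=0; energy lost=0.400
Op 2: CLOSE 4-5: Q_total=13.00, C_total=9.00, V=1.44; Q4=7.22, Q5=5.78; dissipated=0.336
Op 3: CLOSE 2-4: Q_total=7.22, C_total=10.00, V=0.72; Q2=3.61, Q4=3.61; dissipated=2.608
Total dissipated: 3.344 μJ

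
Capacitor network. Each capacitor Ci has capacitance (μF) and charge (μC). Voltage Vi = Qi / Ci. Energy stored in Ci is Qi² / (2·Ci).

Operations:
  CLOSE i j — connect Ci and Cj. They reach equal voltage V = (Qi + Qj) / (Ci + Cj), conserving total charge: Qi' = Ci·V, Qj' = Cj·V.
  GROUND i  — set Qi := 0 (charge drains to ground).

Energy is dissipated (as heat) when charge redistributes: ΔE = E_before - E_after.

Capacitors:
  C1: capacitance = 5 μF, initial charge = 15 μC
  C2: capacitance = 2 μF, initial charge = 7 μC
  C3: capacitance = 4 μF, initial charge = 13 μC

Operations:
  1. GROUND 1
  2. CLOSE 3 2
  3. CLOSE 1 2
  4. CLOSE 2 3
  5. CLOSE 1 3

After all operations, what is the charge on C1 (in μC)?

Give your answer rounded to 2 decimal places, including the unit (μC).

Initial: C1(5μF, Q=15μC, V=3.00V), C2(2μF, Q=7μC, V=3.50V), C3(4μF, Q=13μC, V=3.25V)
Op 1: GROUND 1: Q1=0; energy lost=22.500
Op 2: CLOSE 3-2: Q_total=20.00, C_total=6.00, V=3.33; Q3=13.33, Q2=6.67; dissipated=0.042
Op 3: CLOSE 1-2: Q_total=6.67, C_total=7.00, V=0.95; Q1=4.76, Q2=1.90; dissipated=7.937
Op 4: CLOSE 2-3: Q_total=15.24, C_total=6.00, V=2.54; Q2=5.08, Q3=10.16; dissipated=3.779
Op 5: CLOSE 1-3: Q_total=14.92, C_total=9.00, V=1.66; Q1=8.29, Q3=6.63; dissipated=2.799
Final charges: Q1=8.29, Q2=5.08, Q3=6.63

Answer: 8.29 μC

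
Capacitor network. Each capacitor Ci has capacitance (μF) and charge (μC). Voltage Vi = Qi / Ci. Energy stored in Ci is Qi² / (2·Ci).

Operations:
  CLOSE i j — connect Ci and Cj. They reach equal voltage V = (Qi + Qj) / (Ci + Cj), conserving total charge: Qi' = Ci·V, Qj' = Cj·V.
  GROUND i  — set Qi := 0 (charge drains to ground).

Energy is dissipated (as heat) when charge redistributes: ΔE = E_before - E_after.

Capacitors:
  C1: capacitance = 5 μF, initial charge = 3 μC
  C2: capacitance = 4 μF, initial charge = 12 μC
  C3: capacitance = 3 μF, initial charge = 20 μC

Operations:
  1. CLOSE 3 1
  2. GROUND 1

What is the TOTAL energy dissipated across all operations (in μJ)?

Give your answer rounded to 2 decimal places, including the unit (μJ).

Initial: C1(5μF, Q=3μC, V=0.60V), C2(4μF, Q=12μC, V=3.00V), C3(3μF, Q=20μC, V=6.67V)
Op 1: CLOSE 3-1: Q_total=23.00, C_total=8.00, V=2.88; Q3=8.62, Q1=14.38; dissipated=34.504
Op 2: GROUND 1: Q1=0; energy lost=20.664
Total dissipated: 55.168 μJ

Answer: 55.17 μJ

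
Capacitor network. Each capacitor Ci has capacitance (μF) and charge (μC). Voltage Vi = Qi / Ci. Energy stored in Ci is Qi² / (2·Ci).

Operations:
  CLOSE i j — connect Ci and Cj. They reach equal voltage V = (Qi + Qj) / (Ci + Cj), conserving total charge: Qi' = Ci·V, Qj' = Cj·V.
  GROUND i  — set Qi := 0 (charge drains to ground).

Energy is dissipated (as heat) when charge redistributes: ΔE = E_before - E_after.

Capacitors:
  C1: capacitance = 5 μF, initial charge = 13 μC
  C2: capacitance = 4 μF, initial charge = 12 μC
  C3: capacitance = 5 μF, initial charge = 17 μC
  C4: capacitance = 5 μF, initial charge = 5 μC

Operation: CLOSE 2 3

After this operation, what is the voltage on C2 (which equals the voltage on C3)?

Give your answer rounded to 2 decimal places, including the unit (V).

Initial: C1(5μF, Q=13μC, V=2.60V), C2(4μF, Q=12μC, V=3.00V), C3(5μF, Q=17μC, V=3.40V), C4(5μF, Q=5μC, V=1.00V)
Op 1: CLOSE 2-3: Q_total=29.00, C_total=9.00, V=3.22; Q2=12.89, Q3=16.11; dissipated=0.178

Answer: 3.22 V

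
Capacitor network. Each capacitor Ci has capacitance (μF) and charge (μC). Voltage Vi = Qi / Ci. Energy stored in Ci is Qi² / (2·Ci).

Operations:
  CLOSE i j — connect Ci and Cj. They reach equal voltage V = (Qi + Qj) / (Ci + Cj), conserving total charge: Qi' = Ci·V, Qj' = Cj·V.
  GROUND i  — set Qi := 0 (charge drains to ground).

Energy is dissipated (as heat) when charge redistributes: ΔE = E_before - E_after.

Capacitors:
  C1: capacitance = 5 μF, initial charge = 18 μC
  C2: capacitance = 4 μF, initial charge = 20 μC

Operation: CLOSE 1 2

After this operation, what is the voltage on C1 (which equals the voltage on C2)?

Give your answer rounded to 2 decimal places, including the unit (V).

Answer: 4.22 V

Derivation:
Initial: C1(5μF, Q=18μC, V=3.60V), C2(4μF, Q=20μC, V=5.00V)
Op 1: CLOSE 1-2: Q_total=38.00, C_total=9.00, V=4.22; Q1=21.11, Q2=16.89; dissipated=2.178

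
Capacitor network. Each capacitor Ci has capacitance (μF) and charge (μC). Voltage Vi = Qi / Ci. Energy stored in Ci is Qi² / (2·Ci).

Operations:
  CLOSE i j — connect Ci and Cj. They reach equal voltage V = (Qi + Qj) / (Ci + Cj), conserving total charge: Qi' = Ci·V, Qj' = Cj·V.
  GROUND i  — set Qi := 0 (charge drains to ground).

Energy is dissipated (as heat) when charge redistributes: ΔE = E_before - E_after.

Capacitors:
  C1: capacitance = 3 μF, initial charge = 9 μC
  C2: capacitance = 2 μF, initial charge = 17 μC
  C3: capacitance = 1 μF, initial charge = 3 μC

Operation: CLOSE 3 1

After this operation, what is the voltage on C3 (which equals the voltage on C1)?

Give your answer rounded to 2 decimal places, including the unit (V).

Initial: C1(3μF, Q=9μC, V=3.00V), C2(2μF, Q=17μC, V=8.50V), C3(1μF, Q=3μC, V=3.00V)
Op 1: CLOSE 3-1: Q_total=12.00, C_total=4.00, V=3.00; Q3=3.00, Q1=9.00; dissipated=0.000

Answer: 3.00 V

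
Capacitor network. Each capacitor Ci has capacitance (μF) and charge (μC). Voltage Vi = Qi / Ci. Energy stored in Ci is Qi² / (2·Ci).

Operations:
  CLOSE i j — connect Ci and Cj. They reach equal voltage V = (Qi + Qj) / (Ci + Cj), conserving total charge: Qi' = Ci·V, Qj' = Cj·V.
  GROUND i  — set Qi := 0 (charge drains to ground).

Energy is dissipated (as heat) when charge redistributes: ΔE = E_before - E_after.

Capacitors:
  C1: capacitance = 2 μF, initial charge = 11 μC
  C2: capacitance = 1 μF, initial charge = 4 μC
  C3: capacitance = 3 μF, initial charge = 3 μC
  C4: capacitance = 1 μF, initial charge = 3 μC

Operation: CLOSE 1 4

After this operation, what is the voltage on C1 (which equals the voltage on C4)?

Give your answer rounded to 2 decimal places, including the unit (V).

Answer: 4.67 V

Derivation:
Initial: C1(2μF, Q=11μC, V=5.50V), C2(1μF, Q=4μC, V=4.00V), C3(3μF, Q=3μC, V=1.00V), C4(1μF, Q=3μC, V=3.00V)
Op 1: CLOSE 1-4: Q_total=14.00, C_total=3.00, V=4.67; Q1=9.33, Q4=4.67; dissipated=2.083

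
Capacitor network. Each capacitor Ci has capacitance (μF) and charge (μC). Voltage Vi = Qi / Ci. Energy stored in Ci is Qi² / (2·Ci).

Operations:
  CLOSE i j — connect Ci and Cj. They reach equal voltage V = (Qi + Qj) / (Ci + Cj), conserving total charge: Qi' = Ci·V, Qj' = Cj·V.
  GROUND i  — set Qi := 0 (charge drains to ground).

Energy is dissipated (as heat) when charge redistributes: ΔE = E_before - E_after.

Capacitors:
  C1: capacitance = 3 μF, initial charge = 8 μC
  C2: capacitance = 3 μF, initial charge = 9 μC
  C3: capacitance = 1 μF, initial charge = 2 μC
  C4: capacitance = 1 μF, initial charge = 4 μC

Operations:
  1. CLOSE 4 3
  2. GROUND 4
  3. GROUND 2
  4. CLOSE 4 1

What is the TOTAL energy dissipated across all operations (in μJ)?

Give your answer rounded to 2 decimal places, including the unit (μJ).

Answer: 21.67 μJ

Derivation:
Initial: C1(3μF, Q=8μC, V=2.67V), C2(3μF, Q=9μC, V=3.00V), C3(1μF, Q=2μC, V=2.00V), C4(1μF, Q=4μC, V=4.00V)
Op 1: CLOSE 4-3: Q_total=6.00, C_total=2.00, V=3.00; Q4=3.00, Q3=3.00; dissipated=1.000
Op 2: GROUND 4: Q4=0; energy lost=4.500
Op 3: GROUND 2: Q2=0; energy lost=13.500
Op 4: CLOSE 4-1: Q_total=8.00, C_total=4.00, V=2.00; Q4=2.00, Q1=6.00; dissipated=2.667
Total dissipated: 21.667 μJ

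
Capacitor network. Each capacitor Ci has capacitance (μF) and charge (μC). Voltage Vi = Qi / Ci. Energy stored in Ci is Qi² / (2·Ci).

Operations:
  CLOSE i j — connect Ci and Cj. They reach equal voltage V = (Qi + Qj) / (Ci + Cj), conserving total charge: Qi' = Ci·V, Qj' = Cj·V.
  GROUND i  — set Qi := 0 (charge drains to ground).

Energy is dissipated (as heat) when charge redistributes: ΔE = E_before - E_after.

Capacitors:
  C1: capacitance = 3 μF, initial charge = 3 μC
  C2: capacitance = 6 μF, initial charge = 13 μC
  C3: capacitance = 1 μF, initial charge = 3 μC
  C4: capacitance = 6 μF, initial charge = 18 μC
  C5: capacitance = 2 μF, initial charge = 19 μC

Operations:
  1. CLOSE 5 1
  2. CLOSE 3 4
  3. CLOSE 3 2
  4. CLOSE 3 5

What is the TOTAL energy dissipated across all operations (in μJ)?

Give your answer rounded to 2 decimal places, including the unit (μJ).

Answer: 45.14 μJ

Derivation:
Initial: C1(3μF, Q=3μC, V=1.00V), C2(6μF, Q=13μC, V=2.17V), C3(1μF, Q=3μC, V=3.00V), C4(6μF, Q=18μC, V=3.00V), C5(2μF, Q=19μC, V=9.50V)
Op 1: CLOSE 5-1: Q_total=22.00, C_total=5.00, V=4.40; Q5=8.80, Q1=13.20; dissipated=43.350
Op 2: CLOSE 3-4: Q_total=21.00, C_total=7.00, V=3.00; Q3=3.00, Q4=18.00; dissipated=0.000
Op 3: CLOSE 3-2: Q_total=16.00, C_total=7.00, V=2.29; Q3=2.29, Q2=13.71; dissipated=0.298
Op 4: CLOSE 3-5: Q_total=11.09, C_total=3.00, V=3.70; Q3=3.70, Q5=7.39; dissipated=1.490
Total dissipated: 45.138 μJ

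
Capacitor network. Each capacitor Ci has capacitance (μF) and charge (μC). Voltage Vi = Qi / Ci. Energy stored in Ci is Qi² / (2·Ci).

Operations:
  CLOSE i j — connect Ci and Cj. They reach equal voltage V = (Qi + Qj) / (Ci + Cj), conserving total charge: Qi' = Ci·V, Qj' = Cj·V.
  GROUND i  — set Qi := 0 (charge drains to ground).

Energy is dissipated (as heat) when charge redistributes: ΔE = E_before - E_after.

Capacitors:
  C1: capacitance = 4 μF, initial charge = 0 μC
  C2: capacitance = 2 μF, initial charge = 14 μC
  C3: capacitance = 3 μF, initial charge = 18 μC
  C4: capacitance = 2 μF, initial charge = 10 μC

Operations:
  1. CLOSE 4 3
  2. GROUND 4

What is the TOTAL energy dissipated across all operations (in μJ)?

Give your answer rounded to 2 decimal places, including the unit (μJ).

Initial: C1(4μF, Q=0μC, V=0.00V), C2(2μF, Q=14μC, V=7.00V), C3(3μF, Q=18μC, V=6.00V), C4(2μF, Q=10μC, V=5.00V)
Op 1: CLOSE 4-3: Q_total=28.00, C_total=5.00, V=5.60; Q4=11.20, Q3=16.80; dissipated=0.600
Op 2: GROUND 4: Q4=0; energy lost=31.360
Total dissipated: 31.960 μJ

Answer: 31.96 μJ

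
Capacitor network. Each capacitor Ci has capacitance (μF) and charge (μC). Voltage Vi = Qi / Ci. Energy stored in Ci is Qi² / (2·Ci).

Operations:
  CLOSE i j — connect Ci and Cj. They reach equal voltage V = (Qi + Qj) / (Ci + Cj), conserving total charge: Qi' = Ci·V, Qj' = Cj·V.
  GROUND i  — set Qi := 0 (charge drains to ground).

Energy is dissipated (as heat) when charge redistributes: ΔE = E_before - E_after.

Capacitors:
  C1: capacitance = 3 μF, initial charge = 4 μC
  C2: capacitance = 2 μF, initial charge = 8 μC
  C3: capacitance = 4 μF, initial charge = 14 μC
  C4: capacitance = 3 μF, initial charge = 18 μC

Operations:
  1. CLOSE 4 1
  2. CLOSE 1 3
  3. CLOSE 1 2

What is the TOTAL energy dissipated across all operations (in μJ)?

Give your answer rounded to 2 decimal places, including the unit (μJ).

Initial: C1(3μF, Q=4μC, V=1.33V), C2(2μF, Q=8μC, V=4.00V), C3(4μF, Q=14μC, V=3.50V), C4(3μF, Q=18μC, V=6.00V)
Op 1: CLOSE 4-1: Q_total=22.00, C_total=6.00, V=3.67; Q4=11.00, Q1=11.00; dissipated=16.333
Op 2: CLOSE 1-3: Q_total=25.00, C_total=7.00, V=3.57; Q1=10.71, Q3=14.29; dissipated=0.024
Op 3: CLOSE 1-2: Q_total=18.71, C_total=5.00, V=3.74; Q1=11.23, Q2=7.49; dissipated=0.110
Total dissipated: 16.467 μJ

Answer: 16.47 μJ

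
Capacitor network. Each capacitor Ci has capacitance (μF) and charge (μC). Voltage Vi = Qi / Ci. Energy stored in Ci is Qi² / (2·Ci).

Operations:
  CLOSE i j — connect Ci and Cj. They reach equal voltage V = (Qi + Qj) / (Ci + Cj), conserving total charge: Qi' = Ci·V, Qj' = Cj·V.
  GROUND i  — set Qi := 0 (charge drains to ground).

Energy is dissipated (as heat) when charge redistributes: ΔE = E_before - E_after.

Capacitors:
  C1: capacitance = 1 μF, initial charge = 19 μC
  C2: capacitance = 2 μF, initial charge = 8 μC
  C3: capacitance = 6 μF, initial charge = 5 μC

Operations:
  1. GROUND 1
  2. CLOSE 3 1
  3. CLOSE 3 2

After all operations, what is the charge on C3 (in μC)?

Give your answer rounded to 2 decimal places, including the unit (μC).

Initial: C1(1μF, Q=19μC, V=19.00V), C2(2μF, Q=8μC, V=4.00V), C3(6μF, Q=5μC, V=0.83V)
Op 1: GROUND 1: Q1=0; energy lost=180.500
Op 2: CLOSE 3-1: Q_total=5.00, C_total=7.00, V=0.71; Q3=4.29, Q1=0.71; dissipated=0.298
Op 3: CLOSE 3-2: Q_total=12.29, C_total=8.00, V=1.54; Q3=9.21, Q2=3.07; dissipated=8.097
Final charges: Q1=0.71, Q2=3.07, Q3=9.21

Answer: 9.21 μC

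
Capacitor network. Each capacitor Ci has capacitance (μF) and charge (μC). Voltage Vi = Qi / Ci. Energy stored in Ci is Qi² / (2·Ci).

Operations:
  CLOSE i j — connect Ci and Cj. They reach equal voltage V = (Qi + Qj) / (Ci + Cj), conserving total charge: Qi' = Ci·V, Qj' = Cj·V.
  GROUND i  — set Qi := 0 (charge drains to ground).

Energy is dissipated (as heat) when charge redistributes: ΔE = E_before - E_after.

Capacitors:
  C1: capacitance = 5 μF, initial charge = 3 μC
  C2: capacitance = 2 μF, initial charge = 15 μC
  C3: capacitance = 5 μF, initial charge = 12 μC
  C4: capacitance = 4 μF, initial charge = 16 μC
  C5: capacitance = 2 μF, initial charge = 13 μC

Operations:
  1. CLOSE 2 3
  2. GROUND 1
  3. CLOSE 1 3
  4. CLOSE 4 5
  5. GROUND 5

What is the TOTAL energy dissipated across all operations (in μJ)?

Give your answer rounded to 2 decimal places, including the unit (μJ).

Initial: C1(5μF, Q=3μC, V=0.60V), C2(2μF, Q=15μC, V=7.50V), C3(5μF, Q=12μC, V=2.40V), C4(4μF, Q=16μC, V=4.00V), C5(2μF, Q=13μC, V=6.50V)
Op 1: CLOSE 2-3: Q_total=27.00, C_total=7.00, V=3.86; Q2=7.71, Q3=19.29; dissipated=18.579
Op 2: GROUND 1: Q1=0; energy lost=0.900
Op 3: CLOSE 1-3: Q_total=19.29, C_total=10.00, V=1.93; Q1=9.64, Q3=9.64; dissipated=18.597
Op 4: CLOSE 4-5: Q_total=29.00, C_total=6.00, V=4.83; Q4=19.33, Q5=9.67; dissipated=4.167
Op 5: GROUND 5: Q5=0; energy lost=23.361
Total dissipated: 65.603 μJ

Answer: 65.60 μJ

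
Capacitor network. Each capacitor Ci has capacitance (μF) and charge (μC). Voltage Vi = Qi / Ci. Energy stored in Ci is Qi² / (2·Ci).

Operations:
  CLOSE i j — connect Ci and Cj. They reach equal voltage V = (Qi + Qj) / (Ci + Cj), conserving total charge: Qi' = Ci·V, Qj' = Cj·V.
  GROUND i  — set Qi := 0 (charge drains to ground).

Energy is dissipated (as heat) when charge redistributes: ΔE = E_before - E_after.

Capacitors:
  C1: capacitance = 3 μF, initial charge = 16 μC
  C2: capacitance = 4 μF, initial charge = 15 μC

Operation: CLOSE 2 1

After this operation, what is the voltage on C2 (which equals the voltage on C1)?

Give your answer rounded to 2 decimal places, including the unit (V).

Answer: 4.43 V

Derivation:
Initial: C1(3μF, Q=16μC, V=5.33V), C2(4μF, Q=15μC, V=3.75V)
Op 1: CLOSE 2-1: Q_total=31.00, C_total=7.00, V=4.43; Q2=17.71, Q1=13.29; dissipated=2.149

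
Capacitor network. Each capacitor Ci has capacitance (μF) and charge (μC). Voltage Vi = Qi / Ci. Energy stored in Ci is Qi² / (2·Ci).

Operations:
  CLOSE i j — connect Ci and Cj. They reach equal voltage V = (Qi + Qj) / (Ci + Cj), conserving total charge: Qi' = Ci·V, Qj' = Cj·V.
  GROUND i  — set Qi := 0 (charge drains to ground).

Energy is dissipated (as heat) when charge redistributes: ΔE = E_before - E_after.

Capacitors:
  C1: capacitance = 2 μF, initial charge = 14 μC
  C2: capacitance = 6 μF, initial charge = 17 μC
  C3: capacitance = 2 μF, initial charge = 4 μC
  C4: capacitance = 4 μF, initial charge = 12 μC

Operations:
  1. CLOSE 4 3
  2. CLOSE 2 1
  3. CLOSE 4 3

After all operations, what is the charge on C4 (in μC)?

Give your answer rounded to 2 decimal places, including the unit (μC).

Initial: C1(2μF, Q=14μC, V=7.00V), C2(6μF, Q=17μC, V=2.83V), C3(2μF, Q=4μC, V=2.00V), C4(4μF, Q=12μC, V=3.00V)
Op 1: CLOSE 4-3: Q_total=16.00, C_total=6.00, V=2.67; Q4=10.67, Q3=5.33; dissipated=0.667
Op 2: CLOSE 2-1: Q_total=31.00, C_total=8.00, V=3.88; Q2=23.25, Q1=7.75; dissipated=13.021
Op 3: CLOSE 4-3: Q_total=16.00, C_total=6.00, V=2.67; Q4=10.67, Q3=5.33; dissipated=0.000
Final charges: Q1=7.75, Q2=23.25, Q3=5.33, Q4=10.67

Answer: 10.67 μC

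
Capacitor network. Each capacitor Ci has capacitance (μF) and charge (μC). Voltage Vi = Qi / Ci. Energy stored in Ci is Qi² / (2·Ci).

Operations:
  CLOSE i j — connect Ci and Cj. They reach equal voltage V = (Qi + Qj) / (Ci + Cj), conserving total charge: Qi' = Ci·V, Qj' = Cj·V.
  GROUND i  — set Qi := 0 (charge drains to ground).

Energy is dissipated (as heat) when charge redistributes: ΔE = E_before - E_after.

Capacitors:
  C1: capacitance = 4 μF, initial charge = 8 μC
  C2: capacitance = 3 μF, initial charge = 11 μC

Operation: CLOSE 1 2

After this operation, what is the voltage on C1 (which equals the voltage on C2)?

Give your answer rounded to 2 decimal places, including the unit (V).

Initial: C1(4μF, Q=8μC, V=2.00V), C2(3μF, Q=11μC, V=3.67V)
Op 1: CLOSE 1-2: Q_total=19.00, C_total=7.00, V=2.71; Q1=10.86, Q2=8.14; dissipated=2.381

Answer: 2.71 V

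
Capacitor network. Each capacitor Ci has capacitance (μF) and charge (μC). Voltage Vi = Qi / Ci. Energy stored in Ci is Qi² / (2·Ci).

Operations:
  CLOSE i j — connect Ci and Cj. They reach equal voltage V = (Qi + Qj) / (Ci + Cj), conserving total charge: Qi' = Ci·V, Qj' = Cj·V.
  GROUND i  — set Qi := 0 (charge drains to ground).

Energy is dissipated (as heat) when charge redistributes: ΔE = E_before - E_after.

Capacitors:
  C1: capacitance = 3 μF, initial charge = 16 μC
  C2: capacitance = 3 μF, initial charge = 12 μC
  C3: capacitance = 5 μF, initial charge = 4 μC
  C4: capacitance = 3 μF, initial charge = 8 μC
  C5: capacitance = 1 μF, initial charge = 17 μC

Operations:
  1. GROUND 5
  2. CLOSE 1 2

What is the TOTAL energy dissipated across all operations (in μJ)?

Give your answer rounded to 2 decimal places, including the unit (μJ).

Initial: C1(3μF, Q=16μC, V=5.33V), C2(3μF, Q=12μC, V=4.00V), C3(5μF, Q=4μC, V=0.80V), C4(3μF, Q=8μC, V=2.67V), C5(1μF, Q=17μC, V=17.00V)
Op 1: GROUND 5: Q5=0; energy lost=144.500
Op 2: CLOSE 1-2: Q_total=28.00, C_total=6.00, V=4.67; Q1=14.00, Q2=14.00; dissipated=1.333
Total dissipated: 145.833 μJ

Answer: 145.83 μJ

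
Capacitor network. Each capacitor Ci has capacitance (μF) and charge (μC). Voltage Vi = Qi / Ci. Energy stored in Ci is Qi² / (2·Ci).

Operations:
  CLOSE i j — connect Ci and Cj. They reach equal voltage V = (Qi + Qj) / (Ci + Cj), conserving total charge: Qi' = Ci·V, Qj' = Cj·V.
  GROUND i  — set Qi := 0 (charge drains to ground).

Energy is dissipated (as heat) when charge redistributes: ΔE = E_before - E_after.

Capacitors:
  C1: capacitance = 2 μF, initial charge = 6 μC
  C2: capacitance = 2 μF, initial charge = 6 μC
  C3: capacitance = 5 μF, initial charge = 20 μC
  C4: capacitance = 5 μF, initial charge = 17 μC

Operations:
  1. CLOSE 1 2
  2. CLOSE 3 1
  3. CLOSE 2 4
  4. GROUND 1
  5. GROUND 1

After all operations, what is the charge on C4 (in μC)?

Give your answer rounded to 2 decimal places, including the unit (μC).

Initial: C1(2μF, Q=6μC, V=3.00V), C2(2μF, Q=6μC, V=3.00V), C3(5μF, Q=20μC, V=4.00V), C4(5μF, Q=17μC, V=3.40V)
Op 1: CLOSE 1-2: Q_total=12.00, C_total=4.00, V=3.00; Q1=6.00, Q2=6.00; dissipated=0.000
Op 2: CLOSE 3-1: Q_total=26.00, C_total=7.00, V=3.71; Q3=18.57, Q1=7.43; dissipated=0.714
Op 3: CLOSE 2-4: Q_total=23.00, C_total=7.00, V=3.29; Q2=6.57, Q4=16.43; dissipated=0.114
Op 4: GROUND 1: Q1=0; energy lost=13.796
Op 5: GROUND 1: Q1=0; energy lost=0.000
Final charges: Q1=0.00, Q2=6.57, Q3=18.57, Q4=16.43

Answer: 16.43 μC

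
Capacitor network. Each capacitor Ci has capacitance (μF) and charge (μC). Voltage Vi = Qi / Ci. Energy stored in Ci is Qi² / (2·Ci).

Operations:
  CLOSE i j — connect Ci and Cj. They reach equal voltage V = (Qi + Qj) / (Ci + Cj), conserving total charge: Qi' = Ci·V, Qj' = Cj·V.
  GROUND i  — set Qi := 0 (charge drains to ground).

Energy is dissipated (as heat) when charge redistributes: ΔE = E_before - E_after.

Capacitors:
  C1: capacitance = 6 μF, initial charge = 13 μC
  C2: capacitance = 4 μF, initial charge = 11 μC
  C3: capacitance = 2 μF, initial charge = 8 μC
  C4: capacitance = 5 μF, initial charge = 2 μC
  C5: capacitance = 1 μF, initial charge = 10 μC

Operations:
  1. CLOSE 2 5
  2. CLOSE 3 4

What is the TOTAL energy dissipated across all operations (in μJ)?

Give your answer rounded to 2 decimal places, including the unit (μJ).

Initial: C1(6μF, Q=13μC, V=2.17V), C2(4μF, Q=11μC, V=2.75V), C3(2μF, Q=8μC, V=4.00V), C4(5μF, Q=2μC, V=0.40V), C5(1μF, Q=10μC, V=10.00V)
Op 1: CLOSE 2-5: Q_total=21.00, C_total=5.00, V=4.20; Q2=16.80, Q5=4.20; dissipated=21.025
Op 2: CLOSE 3-4: Q_total=10.00, C_total=7.00, V=1.43; Q3=2.86, Q4=7.14; dissipated=9.257
Total dissipated: 30.282 μJ

Answer: 30.28 μJ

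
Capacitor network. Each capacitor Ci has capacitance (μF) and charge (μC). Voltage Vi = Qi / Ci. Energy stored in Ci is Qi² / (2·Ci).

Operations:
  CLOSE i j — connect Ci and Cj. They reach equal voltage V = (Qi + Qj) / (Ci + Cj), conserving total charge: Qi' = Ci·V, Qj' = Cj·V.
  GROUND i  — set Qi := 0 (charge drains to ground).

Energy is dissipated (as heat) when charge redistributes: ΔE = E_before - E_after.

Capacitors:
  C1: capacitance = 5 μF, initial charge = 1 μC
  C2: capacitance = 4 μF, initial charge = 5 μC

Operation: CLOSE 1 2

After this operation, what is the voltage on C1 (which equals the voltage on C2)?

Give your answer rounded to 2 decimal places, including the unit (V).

Initial: C1(5μF, Q=1μC, V=0.20V), C2(4μF, Q=5μC, V=1.25V)
Op 1: CLOSE 1-2: Q_total=6.00, C_total=9.00, V=0.67; Q1=3.33, Q2=2.67; dissipated=1.225

Answer: 0.67 V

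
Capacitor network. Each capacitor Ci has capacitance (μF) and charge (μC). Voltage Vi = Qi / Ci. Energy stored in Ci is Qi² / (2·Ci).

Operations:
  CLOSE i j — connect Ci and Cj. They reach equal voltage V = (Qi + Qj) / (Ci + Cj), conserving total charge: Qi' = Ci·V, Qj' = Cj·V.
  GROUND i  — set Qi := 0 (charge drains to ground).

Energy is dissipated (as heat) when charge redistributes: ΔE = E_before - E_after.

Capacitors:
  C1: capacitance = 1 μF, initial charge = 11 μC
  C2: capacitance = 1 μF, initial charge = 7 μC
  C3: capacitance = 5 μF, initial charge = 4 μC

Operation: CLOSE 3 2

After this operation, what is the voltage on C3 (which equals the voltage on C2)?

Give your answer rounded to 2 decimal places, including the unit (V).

Answer: 1.83 V

Derivation:
Initial: C1(1μF, Q=11μC, V=11.00V), C2(1μF, Q=7μC, V=7.00V), C3(5μF, Q=4μC, V=0.80V)
Op 1: CLOSE 3-2: Q_total=11.00, C_total=6.00, V=1.83; Q3=9.17, Q2=1.83; dissipated=16.017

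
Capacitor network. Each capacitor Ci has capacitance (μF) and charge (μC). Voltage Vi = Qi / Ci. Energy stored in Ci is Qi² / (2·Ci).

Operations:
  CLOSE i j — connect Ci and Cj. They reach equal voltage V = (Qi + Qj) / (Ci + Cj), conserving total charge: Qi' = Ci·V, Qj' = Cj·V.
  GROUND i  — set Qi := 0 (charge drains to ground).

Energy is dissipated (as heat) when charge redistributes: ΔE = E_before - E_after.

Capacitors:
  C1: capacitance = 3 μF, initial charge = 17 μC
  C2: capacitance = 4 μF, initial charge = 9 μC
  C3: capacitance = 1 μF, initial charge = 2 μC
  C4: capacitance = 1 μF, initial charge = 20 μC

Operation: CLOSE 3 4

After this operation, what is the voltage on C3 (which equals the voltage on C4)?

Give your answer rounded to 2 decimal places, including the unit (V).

Initial: C1(3μF, Q=17μC, V=5.67V), C2(4μF, Q=9μC, V=2.25V), C3(1μF, Q=2μC, V=2.00V), C4(1μF, Q=20μC, V=20.00V)
Op 1: CLOSE 3-4: Q_total=22.00, C_total=2.00, V=11.00; Q3=11.00, Q4=11.00; dissipated=81.000

Answer: 11.00 V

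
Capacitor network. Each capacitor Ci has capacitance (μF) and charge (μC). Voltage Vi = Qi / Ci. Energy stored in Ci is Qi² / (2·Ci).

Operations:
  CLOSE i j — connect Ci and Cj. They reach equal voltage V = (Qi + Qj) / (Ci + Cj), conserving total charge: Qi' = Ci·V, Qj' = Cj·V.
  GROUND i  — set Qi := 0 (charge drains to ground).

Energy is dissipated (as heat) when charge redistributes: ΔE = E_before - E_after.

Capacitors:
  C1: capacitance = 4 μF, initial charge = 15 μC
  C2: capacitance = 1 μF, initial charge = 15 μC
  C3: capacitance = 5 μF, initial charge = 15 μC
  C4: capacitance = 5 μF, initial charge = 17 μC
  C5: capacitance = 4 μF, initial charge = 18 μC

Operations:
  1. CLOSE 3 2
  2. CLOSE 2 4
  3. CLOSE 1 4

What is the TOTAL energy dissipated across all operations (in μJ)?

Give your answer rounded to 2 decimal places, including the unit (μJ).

Initial: C1(4μF, Q=15μC, V=3.75V), C2(1μF, Q=15μC, V=15.00V), C3(5μF, Q=15μC, V=3.00V), C4(5μF, Q=17μC, V=3.40V), C5(4μF, Q=18μC, V=4.50V)
Op 1: CLOSE 3-2: Q_total=30.00, C_total=6.00, V=5.00; Q3=25.00, Q2=5.00; dissipated=60.000
Op 2: CLOSE 2-4: Q_total=22.00, C_total=6.00, V=3.67; Q2=3.67, Q4=18.33; dissipated=1.067
Op 3: CLOSE 1-4: Q_total=33.33, C_total=9.00, V=3.70; Q1=14.81, Q4=18.52; dissipated=0.008
Total dissipated: 61.074 μJ

Answer: 61.07 μJ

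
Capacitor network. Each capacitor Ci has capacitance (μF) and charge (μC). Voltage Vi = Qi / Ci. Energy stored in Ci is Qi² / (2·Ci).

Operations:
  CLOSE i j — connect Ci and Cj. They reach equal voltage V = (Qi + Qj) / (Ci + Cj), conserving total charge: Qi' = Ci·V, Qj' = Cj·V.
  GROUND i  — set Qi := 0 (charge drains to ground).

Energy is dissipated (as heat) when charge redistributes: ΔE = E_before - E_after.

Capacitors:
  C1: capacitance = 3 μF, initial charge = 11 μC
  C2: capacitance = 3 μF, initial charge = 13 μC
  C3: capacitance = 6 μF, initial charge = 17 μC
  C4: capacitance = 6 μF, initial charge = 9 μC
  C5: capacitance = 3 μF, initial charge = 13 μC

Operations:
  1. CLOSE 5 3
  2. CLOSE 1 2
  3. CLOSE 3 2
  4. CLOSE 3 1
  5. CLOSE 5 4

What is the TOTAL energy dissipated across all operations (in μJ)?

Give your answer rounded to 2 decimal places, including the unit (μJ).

Initial: C1(3μF, Q=11μC, V=3.67V), C2(3μF, Q=13μC, V=4.33V), C3(6μF, Q=17μC, V=2.83V), C4(6μF, Q=9μC, V=1.50V), C5(3μF, Q=13μC, V=4.33V)
Op 1: CLOSE 5-3: Q_total=30.00, C_total=9.00, V=3.33; Q5=10.00, Q3=20.00; dissipated=2.250
Op 2: CLOSE 1-2: Q_total=24.00, C_total=6.00, V=4.00; Q1=12.00, Q2=12.00; dissipated=0.333
Op 3: CLOSE 3-2: Q_total=32.00, C_total=9.00, V=3.56; Q3=21.33, Q2=10.67; dissipated=0.444
Op 4: CLOSE 3-1: Q_total=33.33, C_total=9.00, V=3.70; Q3=22.22, Q1=11.11; dissipated=0.198
Op 5: CLOSE 5-4: Q_total=19.00, C_total=9.00, V=2.11; Q5=6.33, Q4=12.67; dissipated=3.361
Total dissipated: 6.586 μJ

Answer: 6.59 μJ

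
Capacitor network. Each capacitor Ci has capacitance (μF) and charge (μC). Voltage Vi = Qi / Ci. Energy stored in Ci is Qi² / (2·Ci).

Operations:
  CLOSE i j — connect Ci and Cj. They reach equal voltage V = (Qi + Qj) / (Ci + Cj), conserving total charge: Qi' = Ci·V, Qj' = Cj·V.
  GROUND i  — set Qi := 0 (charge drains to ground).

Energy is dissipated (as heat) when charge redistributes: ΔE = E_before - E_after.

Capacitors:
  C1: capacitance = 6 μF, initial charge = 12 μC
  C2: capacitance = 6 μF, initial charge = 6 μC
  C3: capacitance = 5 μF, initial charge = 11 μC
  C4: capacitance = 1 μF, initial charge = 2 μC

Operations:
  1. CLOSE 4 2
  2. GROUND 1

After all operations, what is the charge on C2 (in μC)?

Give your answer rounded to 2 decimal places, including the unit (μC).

Answer: 6.86 μC

Derivation:
Initial: C1(6μF, Q=12μC, V=2.00V), C2(6μF, Q=6μC, V=1.00V), C3(5μF, Q=11μC, V=2.20V), C4(1μF, Q=2μC, V=2.00V)
Op 1: CLOSE 4-2: Q_total=8.00, C_total=7.00, V=1.14; Q4=1.14, Q2=6.86; dissipated=0.429
Op 2: GROUND 1: Q1=0; energy lost=12.000
Final charges: Q1=0.00, Q2=6.86, Q3=11.00, Q4=1.14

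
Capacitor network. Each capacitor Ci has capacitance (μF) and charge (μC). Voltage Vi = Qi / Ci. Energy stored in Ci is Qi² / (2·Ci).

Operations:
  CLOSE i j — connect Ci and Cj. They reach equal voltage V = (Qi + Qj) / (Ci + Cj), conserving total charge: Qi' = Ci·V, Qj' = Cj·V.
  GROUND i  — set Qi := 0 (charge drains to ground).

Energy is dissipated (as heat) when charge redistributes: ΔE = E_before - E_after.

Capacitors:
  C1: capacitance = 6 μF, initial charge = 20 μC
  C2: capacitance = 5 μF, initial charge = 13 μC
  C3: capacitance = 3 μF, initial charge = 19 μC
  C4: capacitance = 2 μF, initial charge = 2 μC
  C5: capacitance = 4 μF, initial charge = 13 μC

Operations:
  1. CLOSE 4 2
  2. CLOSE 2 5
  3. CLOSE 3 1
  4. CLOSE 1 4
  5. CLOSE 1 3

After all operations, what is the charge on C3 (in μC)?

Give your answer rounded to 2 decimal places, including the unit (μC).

Answer: 11.90 μC

Derivation:
Initial: C1(6μF, Q=20μC, V=3.33V), C2(5μF, Q=13μC, V=2.60V), C3(3μF, Q=19μC, V=6.33V), C4(2μF, Q=2μC, V=1.00V), C5(4μF, Q=13μC, V=3.25V)
Op 1: CLOSE 4-2: Q_total=15.00, C_total=7.00, V=2.14; Q4=4.29, Q2=10.71; dissipated=1.829
Op 2: CLOSE 2-5: Q_total=23.71, C_total=9.00, V=2.63; Q2=13.17, Q5=10.54; dissipated=1.362
Op 3: CLOSE 3-1: Q_total=39.00, C_total=9.00, V=4.33; Q3=13.00, Q1=26.00; dissipated=9.000
Op 4: CLOSE 1-4: Q_total=30.29, C_total=8.00, V=3.79; Q1=22.71, Q4=7.57; dissipated=3.599
Op 5: CLOSE 1-3: Q_total=35.71, C_total=9.00, V=3.97; Q1=23.81, Q3=11.90; dissipated=0.300
Final charges: Q1=23.81, Q2=13.17, Q3=11.90, Q4=7.57, Q5=10.54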